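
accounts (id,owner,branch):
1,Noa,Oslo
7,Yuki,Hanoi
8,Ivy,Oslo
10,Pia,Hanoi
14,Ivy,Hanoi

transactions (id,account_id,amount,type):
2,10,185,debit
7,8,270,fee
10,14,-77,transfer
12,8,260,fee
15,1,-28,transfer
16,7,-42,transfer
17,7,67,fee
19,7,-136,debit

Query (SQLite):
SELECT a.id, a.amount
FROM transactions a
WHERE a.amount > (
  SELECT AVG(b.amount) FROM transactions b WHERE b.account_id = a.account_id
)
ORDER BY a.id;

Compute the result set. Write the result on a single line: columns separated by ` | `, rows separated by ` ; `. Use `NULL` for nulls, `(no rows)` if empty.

7 | 270 ; 17 | 67

For each transactions row a, compute AVG(amount) over rows sharing a.account_id.
Keep row a if a.amount > that per-group AVG.
  account_id=1: AVG(amount) = -28.0
  account_id=7: AVG(amount) = -37.0
  account_id=8: AVG(amount) = 265.0
  account_id=10: AVG(amount) = 185.0
  account_id=14: AVG(amount) = -77.0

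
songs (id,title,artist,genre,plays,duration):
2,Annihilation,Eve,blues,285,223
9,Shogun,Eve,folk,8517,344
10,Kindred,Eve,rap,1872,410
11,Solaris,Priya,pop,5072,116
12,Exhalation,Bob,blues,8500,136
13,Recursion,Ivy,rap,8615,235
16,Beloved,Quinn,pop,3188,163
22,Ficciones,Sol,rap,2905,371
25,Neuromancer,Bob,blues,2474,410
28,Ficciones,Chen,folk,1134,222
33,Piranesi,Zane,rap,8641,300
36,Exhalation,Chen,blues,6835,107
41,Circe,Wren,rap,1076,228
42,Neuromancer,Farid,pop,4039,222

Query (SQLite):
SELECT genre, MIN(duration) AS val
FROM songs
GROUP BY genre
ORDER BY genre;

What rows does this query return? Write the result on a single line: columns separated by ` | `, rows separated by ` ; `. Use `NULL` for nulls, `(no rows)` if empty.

blues | 107 ; folk | 222 ; pop | 116 ; rap | 228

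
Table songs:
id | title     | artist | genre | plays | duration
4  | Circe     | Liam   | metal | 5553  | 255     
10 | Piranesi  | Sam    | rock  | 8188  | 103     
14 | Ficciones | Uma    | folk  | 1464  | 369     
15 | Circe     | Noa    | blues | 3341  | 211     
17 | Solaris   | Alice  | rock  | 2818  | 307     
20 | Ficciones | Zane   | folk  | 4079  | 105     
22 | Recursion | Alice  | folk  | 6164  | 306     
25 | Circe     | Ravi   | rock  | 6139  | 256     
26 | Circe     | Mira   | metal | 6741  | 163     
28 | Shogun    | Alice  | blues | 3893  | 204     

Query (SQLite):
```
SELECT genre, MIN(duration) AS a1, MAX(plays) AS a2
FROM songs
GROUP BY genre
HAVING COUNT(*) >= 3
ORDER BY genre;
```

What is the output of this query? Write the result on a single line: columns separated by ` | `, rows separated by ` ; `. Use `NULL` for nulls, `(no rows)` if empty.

folk | 105 | 6164 ; rock | 103 | 8188

Group songs by genre.
Per group compute: MIN(duration), MAX(plays).
HAVING: drop groups with fewer than 3 rows.
  blues: ids {15, 28} → MIN(duration)=204, MAX(plays)=3893
  folk: ids {14, 20, 22} → MIN(duration)=105, MAX(plays)=6164
  metal: ids {4, 26} → MIN(duration)=163, MAX(plays)=6741
  rock: ids {10, 17, 25} → MIN(duration)=103, MAX(plays)=8188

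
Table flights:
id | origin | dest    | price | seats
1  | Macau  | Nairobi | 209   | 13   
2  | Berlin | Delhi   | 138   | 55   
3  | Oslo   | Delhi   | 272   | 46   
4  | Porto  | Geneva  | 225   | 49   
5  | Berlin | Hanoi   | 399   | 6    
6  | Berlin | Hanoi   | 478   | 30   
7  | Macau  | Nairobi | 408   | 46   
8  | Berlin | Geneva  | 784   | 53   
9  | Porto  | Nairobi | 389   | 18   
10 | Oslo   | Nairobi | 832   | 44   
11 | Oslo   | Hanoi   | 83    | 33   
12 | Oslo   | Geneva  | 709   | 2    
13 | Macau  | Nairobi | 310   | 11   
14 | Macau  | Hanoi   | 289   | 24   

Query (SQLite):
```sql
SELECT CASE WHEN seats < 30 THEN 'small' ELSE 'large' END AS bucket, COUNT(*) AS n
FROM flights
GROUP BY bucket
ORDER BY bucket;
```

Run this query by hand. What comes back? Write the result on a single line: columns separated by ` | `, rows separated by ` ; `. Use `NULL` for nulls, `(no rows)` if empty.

large | 8 ; small | 6

Bucket rows by seats < 30 → 'small' else 'large'; count each bucket.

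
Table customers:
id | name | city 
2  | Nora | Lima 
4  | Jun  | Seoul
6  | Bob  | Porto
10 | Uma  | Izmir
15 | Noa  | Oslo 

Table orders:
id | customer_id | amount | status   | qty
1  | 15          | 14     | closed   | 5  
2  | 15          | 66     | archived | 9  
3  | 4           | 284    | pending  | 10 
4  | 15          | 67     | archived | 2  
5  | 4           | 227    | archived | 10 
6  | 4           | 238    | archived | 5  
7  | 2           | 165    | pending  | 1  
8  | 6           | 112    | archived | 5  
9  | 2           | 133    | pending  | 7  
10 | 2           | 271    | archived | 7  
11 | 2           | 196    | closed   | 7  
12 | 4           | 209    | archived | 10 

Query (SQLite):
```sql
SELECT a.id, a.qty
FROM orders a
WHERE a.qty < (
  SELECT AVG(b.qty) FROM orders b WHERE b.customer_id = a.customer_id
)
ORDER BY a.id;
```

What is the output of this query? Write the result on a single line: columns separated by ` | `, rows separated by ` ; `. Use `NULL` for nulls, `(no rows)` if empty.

1 | 5 ; 4 | 2 ; 6 | 5 ; 7 | 1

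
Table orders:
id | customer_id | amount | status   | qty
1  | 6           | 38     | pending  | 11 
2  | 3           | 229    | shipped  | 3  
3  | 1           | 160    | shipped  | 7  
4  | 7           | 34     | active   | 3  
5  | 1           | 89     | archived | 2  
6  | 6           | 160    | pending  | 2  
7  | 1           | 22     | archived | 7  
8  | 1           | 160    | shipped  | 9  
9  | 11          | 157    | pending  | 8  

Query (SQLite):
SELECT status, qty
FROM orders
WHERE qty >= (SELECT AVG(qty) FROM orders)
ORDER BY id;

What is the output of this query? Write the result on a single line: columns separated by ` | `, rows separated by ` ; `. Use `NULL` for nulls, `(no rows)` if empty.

pending | 11 ; shipped | 7 ; archived | 7 ; shipped | 9 ; pending | 8

Scalar subquery: AVG(qty) over all orders rows = 5.777778 (≈; comparison uses full precision).
Keep rows where qty >= that value.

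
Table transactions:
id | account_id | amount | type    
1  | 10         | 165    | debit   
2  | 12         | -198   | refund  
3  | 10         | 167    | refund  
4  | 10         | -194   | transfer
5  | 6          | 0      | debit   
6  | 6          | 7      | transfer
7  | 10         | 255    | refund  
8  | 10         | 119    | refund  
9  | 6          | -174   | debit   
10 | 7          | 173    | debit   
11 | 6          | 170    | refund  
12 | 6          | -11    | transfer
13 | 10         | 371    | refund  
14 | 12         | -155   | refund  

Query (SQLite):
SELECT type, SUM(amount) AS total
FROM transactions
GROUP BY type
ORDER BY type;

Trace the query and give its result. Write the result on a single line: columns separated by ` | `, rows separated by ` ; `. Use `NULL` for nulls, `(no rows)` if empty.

Partition transactions by type; compute SUM(amount) within each group.
  debit: ids {1, 5, 9, 10} → SUM(amount)=164
  refund: ids {2, 3, 7, 8, 11, 13, 14} → SUM(amount)=729
  transfer: ids {4, 6, 12} → SUM(amount)=-198

debit | 164 ; refund | 729 ; transfer | -198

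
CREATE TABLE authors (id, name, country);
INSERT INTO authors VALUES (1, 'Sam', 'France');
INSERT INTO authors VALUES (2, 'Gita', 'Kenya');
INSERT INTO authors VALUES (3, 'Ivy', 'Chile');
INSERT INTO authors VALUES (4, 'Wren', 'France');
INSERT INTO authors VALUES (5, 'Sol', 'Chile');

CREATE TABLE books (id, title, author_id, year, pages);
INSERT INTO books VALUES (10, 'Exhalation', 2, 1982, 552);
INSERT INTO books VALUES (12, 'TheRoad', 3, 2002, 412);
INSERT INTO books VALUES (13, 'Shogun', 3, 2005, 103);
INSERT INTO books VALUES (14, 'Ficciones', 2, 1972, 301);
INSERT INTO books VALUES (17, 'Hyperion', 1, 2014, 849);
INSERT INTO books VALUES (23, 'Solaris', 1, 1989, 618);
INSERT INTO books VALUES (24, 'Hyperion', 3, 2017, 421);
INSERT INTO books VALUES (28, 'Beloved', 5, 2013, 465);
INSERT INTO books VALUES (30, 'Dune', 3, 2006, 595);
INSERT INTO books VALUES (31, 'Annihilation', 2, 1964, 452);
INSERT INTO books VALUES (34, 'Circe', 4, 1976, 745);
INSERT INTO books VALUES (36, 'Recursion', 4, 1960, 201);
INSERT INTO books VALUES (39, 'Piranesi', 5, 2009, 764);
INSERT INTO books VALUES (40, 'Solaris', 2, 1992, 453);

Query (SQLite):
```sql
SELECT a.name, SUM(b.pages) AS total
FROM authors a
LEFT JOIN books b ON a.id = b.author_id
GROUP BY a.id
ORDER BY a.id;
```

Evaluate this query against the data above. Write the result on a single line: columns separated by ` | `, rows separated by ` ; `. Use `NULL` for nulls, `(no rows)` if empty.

Sam | 1467 ; Gita | 1758 ; Ivy | 1531 ; Wren | 946 ; Sol | 1229

LEFT JOIN keeps every authors row; unmatched ones get NULL for books columns.
Group by authors.id and compute SUM(b.pages). SUM over an all-NULL group is NULL.
  1: ids {17, 23} → SUM(b.pages)=1467
  2: ids {10, 14, 31, 40} → SUM(b.pages)=1758
  3: ids {12, 13, 24, 30} → SUM(b.pages)=1531
  4: ids {34, 36} → SUM(b.pages)=946
  5: ids {28, 39} → SUM(b.pages)=1229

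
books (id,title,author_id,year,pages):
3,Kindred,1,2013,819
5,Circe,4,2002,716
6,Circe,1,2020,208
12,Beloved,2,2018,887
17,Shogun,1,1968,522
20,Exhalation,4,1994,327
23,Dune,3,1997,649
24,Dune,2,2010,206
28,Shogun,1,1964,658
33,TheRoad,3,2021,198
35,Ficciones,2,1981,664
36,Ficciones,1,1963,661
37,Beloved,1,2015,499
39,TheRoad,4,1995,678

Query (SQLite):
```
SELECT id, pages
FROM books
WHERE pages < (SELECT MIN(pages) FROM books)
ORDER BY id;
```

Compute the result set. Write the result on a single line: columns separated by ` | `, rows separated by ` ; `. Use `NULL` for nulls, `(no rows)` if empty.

(no rows)

Scalar subquery: MIN(pages) over all books rows = 198.
Keep rows where pages < that value.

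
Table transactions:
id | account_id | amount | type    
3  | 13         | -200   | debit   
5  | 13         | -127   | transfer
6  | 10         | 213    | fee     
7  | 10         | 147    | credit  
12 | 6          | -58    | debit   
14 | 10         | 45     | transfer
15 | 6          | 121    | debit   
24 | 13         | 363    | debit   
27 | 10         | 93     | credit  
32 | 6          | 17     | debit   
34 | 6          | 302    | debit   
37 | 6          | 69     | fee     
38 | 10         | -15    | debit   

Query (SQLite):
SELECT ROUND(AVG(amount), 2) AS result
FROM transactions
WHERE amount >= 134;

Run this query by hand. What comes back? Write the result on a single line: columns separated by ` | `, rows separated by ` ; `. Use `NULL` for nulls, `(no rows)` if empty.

256.25

Rows where amount >= 134 → amount values: [213, 147, 363, 302].
AVG = 1025 / 4 (rounded to 2 dp).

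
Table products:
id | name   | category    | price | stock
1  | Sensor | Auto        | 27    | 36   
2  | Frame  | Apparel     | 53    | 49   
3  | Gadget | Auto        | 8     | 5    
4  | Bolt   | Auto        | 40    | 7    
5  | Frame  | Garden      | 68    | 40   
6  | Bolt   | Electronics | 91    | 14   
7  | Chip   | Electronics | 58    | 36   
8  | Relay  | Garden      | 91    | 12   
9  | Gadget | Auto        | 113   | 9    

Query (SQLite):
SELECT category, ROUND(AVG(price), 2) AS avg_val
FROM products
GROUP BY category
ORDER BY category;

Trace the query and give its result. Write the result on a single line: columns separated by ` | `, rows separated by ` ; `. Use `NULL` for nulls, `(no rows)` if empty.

Partition products by category; compute ROUND(AVG(price), 2) within each group.
  Apparel: ids {2} → ROUND(AVG(price), 2)=53
  Auto: ids {1, 3, 4, 9} → ROUND(AVG(price), 2)=47
  Electronics: ids {6, 7} → ROUND(AVG(price), 2)=74.5
  Garden: ids {5, 8} → ROUND(AVG(price), 2)=79.5

Apparel | 53 ; Auto | 47 ; Electronics | 74.5 ; Garden | 79.5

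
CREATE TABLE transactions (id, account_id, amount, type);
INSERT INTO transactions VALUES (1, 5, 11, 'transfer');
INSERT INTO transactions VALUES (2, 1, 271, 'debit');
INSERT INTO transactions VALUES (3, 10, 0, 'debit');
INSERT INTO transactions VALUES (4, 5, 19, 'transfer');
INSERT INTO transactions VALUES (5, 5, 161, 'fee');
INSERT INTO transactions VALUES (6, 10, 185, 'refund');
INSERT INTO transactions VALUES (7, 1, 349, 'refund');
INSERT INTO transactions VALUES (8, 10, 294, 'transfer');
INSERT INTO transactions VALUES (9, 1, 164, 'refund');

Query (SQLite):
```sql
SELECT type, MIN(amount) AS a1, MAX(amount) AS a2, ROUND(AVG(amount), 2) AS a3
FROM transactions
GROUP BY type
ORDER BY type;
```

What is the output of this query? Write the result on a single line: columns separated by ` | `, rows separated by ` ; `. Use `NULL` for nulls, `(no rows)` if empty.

debit | 0 | 271 | 135.5 ; fee | 161 | 161 | 161 ; refund | 164 | 349 | 232.67 ; transfer | 11 | 294 | 108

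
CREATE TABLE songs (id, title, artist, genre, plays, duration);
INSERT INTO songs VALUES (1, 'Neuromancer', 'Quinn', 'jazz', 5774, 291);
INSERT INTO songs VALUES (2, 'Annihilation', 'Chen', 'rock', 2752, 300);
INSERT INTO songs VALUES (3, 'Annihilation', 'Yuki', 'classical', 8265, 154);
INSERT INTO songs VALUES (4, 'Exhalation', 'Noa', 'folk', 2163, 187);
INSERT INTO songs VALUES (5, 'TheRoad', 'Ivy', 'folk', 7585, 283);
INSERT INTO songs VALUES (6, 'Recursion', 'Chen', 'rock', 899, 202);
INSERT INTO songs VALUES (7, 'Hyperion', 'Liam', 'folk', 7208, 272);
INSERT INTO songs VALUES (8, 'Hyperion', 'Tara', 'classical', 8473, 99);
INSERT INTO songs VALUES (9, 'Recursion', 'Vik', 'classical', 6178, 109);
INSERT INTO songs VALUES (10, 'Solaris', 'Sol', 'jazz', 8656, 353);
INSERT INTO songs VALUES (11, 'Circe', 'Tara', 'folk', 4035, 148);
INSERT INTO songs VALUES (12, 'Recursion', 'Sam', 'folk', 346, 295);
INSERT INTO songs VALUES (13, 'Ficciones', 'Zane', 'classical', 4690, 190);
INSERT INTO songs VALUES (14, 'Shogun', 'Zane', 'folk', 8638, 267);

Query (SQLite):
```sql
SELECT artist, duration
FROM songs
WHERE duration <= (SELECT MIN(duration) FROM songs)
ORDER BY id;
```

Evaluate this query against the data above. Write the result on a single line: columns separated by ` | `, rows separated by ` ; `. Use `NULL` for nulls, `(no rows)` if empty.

Scalar subquery: MIN(duration) over all songs rows = 99.
Keep rows where duration <= that value.

Tara | 99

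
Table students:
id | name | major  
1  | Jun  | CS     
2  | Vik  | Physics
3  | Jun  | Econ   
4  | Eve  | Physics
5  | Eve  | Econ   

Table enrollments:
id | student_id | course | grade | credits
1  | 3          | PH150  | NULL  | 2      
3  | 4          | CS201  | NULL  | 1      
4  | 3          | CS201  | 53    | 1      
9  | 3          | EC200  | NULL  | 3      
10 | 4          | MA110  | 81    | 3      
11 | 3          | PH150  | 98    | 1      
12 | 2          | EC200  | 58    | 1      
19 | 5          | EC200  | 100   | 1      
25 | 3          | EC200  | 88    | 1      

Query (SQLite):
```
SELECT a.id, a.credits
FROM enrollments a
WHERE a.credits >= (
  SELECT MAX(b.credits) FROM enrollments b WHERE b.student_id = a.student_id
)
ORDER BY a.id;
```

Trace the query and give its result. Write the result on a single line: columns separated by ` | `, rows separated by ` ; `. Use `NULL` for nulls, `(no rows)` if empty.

For each enrollments row a, compute MAX(credits) over rows sharing a.student_id.
Keep row a if a.credits >= that per-group MAX.
  student_id=2: MAX(credits) = 1
  student_id=3: MAX(credits) = 3
  student_id=4: MAX(credits) = 3
  student_id=5: MAX(credits) = 1

9 | 3 ; 10 | 3 ; 12 | 1 ; 19 | 1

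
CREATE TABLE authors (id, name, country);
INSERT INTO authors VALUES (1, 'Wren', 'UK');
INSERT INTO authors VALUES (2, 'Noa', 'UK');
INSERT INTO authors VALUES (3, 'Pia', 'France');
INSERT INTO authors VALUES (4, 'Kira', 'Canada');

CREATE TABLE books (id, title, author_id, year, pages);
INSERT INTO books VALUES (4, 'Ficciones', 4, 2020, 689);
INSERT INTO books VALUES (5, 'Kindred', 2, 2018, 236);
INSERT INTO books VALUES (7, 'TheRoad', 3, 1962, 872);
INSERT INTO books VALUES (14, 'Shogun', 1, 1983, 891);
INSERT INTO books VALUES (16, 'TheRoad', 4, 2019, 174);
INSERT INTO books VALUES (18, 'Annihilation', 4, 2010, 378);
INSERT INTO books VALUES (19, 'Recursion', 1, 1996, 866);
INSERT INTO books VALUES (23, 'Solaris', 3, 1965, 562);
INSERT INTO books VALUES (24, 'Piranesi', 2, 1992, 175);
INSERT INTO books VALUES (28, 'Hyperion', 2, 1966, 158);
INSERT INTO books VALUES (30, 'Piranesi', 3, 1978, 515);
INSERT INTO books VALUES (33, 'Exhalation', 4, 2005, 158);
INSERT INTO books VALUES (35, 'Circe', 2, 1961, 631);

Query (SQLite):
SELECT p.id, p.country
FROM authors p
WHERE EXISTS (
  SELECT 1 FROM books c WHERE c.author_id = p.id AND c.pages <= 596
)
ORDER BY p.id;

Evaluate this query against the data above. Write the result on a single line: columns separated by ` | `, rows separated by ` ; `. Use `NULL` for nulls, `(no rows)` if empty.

2 | UK ; 3 | France ; 4 | Canada

For each authors row, check whether any books with matching author_id has pages <= 596.
Keep rows where that is true.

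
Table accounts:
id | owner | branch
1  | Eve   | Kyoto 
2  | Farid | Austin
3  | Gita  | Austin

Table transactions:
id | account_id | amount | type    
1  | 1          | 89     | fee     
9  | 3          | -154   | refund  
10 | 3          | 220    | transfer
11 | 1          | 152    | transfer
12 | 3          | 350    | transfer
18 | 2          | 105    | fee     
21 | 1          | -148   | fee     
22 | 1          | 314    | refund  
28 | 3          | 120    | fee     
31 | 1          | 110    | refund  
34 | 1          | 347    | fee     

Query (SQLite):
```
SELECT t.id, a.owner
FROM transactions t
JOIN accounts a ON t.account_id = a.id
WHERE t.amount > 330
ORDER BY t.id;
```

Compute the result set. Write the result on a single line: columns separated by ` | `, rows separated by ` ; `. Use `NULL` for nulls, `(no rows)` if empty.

12 | Gita ; 34 | Eve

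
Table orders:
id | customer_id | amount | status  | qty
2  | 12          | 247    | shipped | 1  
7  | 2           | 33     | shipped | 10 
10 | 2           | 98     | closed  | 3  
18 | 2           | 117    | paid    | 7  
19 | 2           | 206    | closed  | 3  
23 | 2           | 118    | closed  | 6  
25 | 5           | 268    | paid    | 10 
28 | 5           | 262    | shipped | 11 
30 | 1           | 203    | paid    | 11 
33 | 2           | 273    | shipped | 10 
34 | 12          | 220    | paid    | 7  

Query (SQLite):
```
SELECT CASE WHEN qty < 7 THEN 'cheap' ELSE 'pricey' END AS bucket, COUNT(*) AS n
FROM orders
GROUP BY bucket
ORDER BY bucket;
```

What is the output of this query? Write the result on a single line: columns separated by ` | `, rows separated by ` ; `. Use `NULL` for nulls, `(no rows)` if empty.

Bucket rows by qty < 7 → 'cheap' else 'pricey'; count each bucket.

cheap | 4 ; pricey | 7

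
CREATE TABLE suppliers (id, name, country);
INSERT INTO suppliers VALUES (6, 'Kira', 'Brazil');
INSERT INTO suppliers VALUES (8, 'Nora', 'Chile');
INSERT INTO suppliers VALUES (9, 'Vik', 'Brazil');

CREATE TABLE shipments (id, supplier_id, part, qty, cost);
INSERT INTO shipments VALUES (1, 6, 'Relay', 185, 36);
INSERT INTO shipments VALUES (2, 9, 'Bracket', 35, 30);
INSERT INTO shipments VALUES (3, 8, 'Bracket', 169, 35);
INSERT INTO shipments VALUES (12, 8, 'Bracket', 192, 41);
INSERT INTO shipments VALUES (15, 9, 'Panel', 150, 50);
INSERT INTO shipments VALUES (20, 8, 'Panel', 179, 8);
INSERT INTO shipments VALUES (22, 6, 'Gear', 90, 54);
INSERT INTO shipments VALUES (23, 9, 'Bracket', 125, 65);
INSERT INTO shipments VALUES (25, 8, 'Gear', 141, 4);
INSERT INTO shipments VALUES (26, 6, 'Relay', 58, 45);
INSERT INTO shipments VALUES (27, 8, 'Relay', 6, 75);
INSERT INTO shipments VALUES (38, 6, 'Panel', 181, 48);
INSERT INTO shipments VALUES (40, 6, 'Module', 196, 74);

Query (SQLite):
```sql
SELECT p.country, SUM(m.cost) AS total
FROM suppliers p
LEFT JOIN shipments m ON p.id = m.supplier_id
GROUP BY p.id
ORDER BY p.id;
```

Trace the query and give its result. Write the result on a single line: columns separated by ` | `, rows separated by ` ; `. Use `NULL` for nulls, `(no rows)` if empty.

Brazil | 257 ; Chile | 163 ; Brazil | 145

LEFT JOIN keeps every suppliers row; unmatched ones get NULL for shipments columns.
Group by suppliers.id and compute SUM(m.cost). SUM over an all-NULL group is NULL.
  6: ids {1, 22, 26, 38, 40} → SUM(m.cost)=257
  8: ids {3, 12, 20, 25, 27} → SUM(m.cost)=163
  9: ids {2, 15, 23} → SUM(m.cost)=145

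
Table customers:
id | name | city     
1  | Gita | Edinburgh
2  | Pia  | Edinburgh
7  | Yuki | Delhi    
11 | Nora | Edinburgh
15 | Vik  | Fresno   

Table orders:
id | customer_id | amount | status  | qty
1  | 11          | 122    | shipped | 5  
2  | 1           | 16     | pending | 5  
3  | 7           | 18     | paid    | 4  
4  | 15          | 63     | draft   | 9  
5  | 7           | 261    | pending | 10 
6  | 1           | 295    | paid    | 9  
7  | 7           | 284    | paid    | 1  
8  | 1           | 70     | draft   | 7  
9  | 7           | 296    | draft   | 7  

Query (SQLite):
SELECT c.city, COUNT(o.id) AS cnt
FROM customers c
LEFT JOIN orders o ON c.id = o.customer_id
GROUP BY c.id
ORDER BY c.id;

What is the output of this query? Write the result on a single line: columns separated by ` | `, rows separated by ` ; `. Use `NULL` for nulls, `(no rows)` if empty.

LEFT JOIN keeps every customers row; unmatched ones get NULL for orders columns.
Group by customers.id and compute COUNT(o.id). COUNT(col) of an all-NULL group is 0.
  1: ids {2, 6, 8} → COUNT(o.id)=3
  2: ids {—} → COUNT(o.id)=0
  7: ids {3, 5, 7, 9} → COUNT(o.id)=4
  11: ids {1} → COUNT(o.id)=1
  15: ids {4} → COUNT(o.id)=1

Edinburgh | 3 ; Edinburgh | 0 ; Delhi | 4 ; Edinburgh | 1 ; Fresno | 1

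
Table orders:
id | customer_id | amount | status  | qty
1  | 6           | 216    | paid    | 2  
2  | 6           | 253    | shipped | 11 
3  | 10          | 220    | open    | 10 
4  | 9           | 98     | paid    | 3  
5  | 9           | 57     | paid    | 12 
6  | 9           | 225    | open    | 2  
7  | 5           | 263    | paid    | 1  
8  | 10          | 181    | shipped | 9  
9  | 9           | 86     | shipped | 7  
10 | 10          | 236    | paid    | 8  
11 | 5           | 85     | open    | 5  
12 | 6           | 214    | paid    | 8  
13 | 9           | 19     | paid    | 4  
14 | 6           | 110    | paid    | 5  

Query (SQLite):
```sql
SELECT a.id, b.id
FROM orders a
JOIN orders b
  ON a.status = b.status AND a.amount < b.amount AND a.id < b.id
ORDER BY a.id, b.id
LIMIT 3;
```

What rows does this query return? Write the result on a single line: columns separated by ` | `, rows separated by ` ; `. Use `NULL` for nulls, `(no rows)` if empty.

1 | 7 ; 1 | 10 ; 3 | 6

Pairs (a,b) with same status, a.amount < b.amount, a.id < b.id.
status groups: open:{3,6,11} paid:{1,4,5,7,10,12,13,14} shipped:{2,8,9}
Ordered by (a.id, b.id); first 3.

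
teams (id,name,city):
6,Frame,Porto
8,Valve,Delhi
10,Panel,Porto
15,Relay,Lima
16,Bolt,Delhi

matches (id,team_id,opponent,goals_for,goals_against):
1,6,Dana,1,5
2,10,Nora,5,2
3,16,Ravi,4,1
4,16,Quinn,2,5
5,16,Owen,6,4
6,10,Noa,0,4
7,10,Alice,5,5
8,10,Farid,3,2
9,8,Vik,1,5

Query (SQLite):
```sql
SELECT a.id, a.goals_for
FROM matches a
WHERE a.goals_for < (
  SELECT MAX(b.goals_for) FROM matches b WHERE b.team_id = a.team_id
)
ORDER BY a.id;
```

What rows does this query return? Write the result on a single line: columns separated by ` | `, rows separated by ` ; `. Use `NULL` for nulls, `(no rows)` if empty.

3 | 4 ; 4 | 2 ; 6 | 0 ; 8 | 3

For each matches row a, compute MAX(goals_for) over rows sharing a.team_id.
Keep row a if a.goals_for < that per-group MAX.
  team_id=6: MAX(goals_for) = 1
  team_id=8: MAX(goals_for) = 1
  team_id=10: MAX(goals_for) = 5
  team_id=16: MAX(goals_for) = 6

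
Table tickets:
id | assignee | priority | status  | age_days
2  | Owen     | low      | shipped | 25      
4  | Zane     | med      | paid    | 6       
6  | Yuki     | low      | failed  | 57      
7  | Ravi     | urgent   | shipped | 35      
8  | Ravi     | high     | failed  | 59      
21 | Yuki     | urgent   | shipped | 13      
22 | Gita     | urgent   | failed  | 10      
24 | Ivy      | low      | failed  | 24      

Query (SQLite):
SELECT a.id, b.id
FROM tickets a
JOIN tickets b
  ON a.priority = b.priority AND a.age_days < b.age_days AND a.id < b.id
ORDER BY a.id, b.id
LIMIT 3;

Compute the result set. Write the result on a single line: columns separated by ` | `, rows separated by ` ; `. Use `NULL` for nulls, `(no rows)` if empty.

2 | 6

Pairs (a,b) with same priority, a.age_days < b.age_days, a.id < b.id.
priority groups: high:{8} low:{2,6,24} med:{4} urgent:{7,21,22}
Ordered by (a.id, b.id); first 3.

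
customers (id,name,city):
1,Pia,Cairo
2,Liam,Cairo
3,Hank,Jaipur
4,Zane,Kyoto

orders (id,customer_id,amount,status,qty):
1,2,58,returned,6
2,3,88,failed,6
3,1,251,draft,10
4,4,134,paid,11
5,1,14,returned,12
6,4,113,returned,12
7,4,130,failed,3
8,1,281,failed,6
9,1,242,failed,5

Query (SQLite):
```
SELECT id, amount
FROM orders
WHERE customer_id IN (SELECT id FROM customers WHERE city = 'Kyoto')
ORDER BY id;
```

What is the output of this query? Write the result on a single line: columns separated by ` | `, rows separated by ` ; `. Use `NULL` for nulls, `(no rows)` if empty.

4 | 134 ; 6 | 113 ; 7 | 130

Inner query: customers.id where city = 'Kyoto'.
Outer: keep orders rows whose customer_id is in that set.
Inner query → {4}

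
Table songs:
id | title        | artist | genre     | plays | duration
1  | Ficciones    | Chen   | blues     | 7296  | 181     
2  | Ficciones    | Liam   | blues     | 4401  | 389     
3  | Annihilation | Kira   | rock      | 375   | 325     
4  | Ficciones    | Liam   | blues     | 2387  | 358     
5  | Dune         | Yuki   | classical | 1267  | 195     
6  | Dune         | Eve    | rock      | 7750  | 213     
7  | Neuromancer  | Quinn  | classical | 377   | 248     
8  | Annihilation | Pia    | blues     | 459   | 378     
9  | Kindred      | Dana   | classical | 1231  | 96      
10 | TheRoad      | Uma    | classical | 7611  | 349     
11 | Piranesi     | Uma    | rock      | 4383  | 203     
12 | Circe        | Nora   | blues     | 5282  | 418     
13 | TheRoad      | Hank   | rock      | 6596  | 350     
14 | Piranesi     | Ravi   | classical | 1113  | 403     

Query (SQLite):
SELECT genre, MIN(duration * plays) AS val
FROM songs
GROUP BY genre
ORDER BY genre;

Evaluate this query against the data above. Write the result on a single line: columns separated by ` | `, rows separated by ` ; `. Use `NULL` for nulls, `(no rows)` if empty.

blues | 173502 ; classical | 93496 ; rock | 121875

For each row compute duration * plays.
Group by genre; take MIN of the expression per group.
  blues: ids {1, 2, 4, 8, 12} → MIN(duration * plays)=173502
  classical: ids {5, 7, 9, 10, 14} → MIN(duration * plays)=93496
  rock: ids {3, 6, 11, 13} → MIN(duration * plays)=121875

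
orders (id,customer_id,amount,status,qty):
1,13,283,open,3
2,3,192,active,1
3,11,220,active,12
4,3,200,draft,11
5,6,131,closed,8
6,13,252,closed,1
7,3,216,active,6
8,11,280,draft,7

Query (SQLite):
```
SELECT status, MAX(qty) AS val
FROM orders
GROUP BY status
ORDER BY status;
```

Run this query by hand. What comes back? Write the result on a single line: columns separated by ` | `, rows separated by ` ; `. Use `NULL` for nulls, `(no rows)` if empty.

active | 12 ; closed | 8 ; draft | 11 ; open | 3

Partition orders by status; compute MAX(qty) within each group.
  active: ids {2, 3, 7} → MAX(qty)=12
  closed: ids {5, 6} → MAX(qty)=8
  draft: ids {4, 8} → MAX(qty)=11
  open: ids {1} → MAX(qty)=3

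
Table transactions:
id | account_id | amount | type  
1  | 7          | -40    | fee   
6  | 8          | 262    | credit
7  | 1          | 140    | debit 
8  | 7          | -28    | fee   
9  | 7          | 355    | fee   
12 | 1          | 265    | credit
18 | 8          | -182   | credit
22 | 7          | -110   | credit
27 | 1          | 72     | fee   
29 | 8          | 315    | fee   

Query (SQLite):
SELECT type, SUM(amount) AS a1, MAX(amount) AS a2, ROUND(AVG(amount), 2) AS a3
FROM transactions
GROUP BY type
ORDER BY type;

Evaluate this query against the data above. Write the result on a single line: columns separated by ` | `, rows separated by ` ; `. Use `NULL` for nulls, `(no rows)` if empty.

credit | 235 | 265 | 58.75 ; debit | 140 | 140 | 140 ; fee | 674 | 355 | 134.8

Group transactions by type.
Per group compute: SUM(amount), MAX(amount), ROUND(AVG(amount), 2).
  credit: ids {6, 12, 18, 22} → SUM(amount)=235, MAX(amount)=265, ROUND(AVG(amount), 2)=58.75
  debit: ids {7} → SUM(amount)=140, MAX(amount)=140, ROUND(AVG(amount), 2)=140
  fee: ids {1, 8, 9, 27, 29} → SUM(amount)=674, MAX(amount)=355, ROUND(AVG(amount), 2)=134.8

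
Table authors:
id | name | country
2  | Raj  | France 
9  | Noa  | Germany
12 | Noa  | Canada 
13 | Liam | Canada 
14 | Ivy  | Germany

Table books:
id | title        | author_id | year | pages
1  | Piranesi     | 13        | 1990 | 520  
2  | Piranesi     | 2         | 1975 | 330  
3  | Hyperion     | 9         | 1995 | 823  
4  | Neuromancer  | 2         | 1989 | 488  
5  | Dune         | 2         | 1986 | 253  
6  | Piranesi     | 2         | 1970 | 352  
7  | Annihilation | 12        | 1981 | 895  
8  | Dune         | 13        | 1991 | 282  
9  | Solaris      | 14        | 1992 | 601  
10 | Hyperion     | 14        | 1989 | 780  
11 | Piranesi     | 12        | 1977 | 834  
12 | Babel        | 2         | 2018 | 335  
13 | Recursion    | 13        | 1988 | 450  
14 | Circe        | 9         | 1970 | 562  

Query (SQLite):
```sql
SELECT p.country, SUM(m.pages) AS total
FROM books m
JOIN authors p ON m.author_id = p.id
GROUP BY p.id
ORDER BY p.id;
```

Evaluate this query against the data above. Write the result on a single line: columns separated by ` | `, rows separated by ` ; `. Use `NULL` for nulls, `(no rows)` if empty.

France | 1758 ; Germany | 1385 ; Canada | 1729 ; Canada | 1252 ; Germany | 1381

Join each books row to its authors via author_id.
Group joined rows by authors.id; compute SUM(m.pages) per group.
  2: ids {2, 4, 5, 6, 12} → SUM(m.pages)=1758
  9: ids {3, 14} → SUM(m.pages)=1385
  12: ids {7, 11} → SUM(m.pages)=1729
  13: ids {1, 8, 13} → SUM(m.pages)=1252
  14: ids {9, 10} → SUM(m.pages)=1381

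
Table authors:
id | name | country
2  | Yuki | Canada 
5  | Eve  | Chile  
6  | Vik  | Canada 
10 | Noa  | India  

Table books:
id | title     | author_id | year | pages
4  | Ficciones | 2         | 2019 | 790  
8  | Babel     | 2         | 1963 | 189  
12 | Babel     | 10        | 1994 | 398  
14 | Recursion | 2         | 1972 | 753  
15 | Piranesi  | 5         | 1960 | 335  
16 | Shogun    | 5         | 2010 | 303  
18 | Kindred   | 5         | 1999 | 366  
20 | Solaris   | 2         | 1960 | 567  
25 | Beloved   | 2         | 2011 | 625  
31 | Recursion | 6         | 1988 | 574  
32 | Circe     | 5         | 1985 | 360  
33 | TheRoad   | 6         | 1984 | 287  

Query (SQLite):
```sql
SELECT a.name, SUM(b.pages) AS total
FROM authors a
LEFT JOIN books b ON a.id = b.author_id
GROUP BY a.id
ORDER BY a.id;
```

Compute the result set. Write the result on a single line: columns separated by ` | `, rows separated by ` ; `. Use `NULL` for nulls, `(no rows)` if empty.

Yuki | 2924 ; Eve | 1364 ; Vik | 861 ; Noa | 398

LEFT JOIN keeps every authors row; unmatched ones get NULL for books columns.
Group by authors.id and compute SUM(b.pages). SUM over an all-NULL group is NULL.
  2: ids {4, 8, 14, 20, 25} → SUM(b.pages)=2924
  5: ids {15, 16, 18, 32} → SUM(b.pages)=1364
  6: ids {31, 33} → SUM(b.pages)=861
  10: ids {12} → SUM(b.pages)=398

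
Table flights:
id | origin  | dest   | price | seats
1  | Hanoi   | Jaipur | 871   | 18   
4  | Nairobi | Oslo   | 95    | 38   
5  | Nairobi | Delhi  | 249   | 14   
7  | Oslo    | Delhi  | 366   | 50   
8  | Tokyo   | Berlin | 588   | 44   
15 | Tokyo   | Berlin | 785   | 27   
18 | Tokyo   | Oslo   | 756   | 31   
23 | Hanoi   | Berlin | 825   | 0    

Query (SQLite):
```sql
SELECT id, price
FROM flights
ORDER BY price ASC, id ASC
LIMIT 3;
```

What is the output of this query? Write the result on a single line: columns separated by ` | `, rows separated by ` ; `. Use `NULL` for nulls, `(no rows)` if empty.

4 | 95 ; 5 | 249 ; 7 | 366

Sort by price asc, tiebreak id asc: (95, id=4), (249, id=5), (366, id=7), (588, id=8), (756, id=18), (785, id=15) …. Take first 3.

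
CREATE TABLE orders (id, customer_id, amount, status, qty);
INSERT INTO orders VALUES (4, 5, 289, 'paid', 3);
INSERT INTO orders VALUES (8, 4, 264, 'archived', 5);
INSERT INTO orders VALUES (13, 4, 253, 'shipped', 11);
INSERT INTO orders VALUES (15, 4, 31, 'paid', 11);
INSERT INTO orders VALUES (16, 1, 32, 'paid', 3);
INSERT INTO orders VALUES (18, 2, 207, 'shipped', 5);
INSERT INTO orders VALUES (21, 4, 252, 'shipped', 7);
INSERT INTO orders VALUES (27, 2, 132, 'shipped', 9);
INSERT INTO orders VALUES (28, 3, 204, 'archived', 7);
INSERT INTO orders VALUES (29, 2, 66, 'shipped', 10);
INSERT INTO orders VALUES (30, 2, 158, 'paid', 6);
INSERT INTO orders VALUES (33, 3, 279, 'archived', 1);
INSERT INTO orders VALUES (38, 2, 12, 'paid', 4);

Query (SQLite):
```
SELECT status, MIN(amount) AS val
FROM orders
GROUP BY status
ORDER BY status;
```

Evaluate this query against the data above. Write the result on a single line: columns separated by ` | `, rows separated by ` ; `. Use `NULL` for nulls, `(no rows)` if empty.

archived | 204 ; paid | 12 ; shipped | 66

Partition orders by status; compute MIN(amount) within each group.
  archived: ids {8, 28, 33} → MIN(amount)=204
  paid: ids {4, 15, 16, 30, 38} → MIN(amount)=12
  shipped: ids {13, 18, 21, 27, 29} → MIN(amount)=66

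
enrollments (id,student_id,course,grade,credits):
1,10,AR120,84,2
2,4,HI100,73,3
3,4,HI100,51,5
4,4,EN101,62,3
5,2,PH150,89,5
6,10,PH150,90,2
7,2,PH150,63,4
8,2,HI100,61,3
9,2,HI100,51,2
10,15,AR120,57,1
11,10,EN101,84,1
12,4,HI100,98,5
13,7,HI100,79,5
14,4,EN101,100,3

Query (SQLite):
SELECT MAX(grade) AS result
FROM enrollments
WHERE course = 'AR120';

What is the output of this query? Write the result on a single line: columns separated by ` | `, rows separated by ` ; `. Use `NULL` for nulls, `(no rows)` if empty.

Rows where course='AR120' → grade values: [84, 57].
MAX of non-NULL values = 84.

84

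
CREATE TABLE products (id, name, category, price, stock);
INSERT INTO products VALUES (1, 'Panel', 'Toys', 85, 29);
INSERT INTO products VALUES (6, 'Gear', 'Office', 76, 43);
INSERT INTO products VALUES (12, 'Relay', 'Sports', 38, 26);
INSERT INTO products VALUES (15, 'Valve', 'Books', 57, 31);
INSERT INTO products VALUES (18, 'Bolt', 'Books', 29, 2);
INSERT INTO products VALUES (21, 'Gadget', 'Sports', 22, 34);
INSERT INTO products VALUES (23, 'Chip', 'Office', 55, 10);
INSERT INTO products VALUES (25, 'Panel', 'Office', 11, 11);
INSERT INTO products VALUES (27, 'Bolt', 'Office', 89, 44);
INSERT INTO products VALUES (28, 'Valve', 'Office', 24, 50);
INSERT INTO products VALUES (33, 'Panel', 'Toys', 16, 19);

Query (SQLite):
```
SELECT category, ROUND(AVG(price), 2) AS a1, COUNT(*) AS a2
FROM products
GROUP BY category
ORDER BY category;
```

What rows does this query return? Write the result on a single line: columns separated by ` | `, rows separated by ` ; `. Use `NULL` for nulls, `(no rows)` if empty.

Group products by category.
Per group compute: ROUND(AVG(price), 2), COUNT(*).
  Books: ids {15, 18} → ROUND(AVG(price), 2)=43, COUNT(*)=2
  Office: ids {6, 23, 25, 27, 28} → ROUND(AVG(price), 2)=51, COUNT(*)=5
  Sports: ids {12, 21} → ROUND(AVG(price), 2)=30, COUNT(*)=2
  Toys: ids {1, 33} → ROUND(AVG(price), 2)=50.5, COUNT(*)=2

Books | 43 | 2 ; Office | 51 | 5 ; Sports | 30 | 2 ; Toys | 50.5 | 2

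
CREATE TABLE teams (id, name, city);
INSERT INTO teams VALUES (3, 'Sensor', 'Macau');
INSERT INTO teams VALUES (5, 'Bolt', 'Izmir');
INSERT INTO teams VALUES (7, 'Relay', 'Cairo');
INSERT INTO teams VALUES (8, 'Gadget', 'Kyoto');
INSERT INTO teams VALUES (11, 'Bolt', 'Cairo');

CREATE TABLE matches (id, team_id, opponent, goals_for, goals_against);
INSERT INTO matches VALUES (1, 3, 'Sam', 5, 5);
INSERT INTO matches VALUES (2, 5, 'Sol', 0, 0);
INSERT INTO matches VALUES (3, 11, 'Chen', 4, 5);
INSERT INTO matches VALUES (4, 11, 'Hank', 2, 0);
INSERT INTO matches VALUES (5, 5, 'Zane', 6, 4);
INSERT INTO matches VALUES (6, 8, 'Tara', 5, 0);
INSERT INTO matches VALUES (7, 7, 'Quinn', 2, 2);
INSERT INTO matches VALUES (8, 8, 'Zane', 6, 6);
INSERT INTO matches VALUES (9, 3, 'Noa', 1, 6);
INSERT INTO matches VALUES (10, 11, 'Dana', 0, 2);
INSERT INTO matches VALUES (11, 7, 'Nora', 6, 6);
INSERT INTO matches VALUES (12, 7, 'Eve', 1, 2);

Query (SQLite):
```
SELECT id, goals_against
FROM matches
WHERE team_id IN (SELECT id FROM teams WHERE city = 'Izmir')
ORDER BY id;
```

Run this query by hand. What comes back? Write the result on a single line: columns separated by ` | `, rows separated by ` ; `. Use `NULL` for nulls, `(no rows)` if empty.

2 | 0 ; 5 | 4

Inner query: teams.id where city = 'Izmir'.
Outer: keep matches rows whose team_id is in that set.
Inner query → {5}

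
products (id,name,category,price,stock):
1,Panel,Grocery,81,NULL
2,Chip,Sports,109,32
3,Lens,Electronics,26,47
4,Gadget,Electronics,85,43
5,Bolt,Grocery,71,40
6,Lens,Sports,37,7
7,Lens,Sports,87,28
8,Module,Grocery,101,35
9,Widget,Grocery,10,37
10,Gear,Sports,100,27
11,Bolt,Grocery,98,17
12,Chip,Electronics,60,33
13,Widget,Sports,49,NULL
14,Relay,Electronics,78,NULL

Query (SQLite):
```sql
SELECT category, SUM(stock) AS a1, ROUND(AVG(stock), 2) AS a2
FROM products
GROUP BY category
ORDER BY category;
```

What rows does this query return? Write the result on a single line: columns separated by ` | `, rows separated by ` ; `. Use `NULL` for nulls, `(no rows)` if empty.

Group products by category.
Per group compute: SUM(stock), ROUND(AVG(stock), 2).
  Electronics: ids {3, 4, 12, 14} → SUM(stock)=123, ROUND(AVG(stock), 2)=41
  Grocery: ids {1, 5, 8, 9, 11} → SUM(stock)=129, ROUND(AVG(stock), 2)=32.25
  Sports: ids {2, 6, 7, 10, 13} → SUM(stock)=94, ROUND(AVG(stock), 2)=23.5

Electronics | 123 | 41 ; Grocery | 129 | 32.25 ; Sports | 94 | 23.5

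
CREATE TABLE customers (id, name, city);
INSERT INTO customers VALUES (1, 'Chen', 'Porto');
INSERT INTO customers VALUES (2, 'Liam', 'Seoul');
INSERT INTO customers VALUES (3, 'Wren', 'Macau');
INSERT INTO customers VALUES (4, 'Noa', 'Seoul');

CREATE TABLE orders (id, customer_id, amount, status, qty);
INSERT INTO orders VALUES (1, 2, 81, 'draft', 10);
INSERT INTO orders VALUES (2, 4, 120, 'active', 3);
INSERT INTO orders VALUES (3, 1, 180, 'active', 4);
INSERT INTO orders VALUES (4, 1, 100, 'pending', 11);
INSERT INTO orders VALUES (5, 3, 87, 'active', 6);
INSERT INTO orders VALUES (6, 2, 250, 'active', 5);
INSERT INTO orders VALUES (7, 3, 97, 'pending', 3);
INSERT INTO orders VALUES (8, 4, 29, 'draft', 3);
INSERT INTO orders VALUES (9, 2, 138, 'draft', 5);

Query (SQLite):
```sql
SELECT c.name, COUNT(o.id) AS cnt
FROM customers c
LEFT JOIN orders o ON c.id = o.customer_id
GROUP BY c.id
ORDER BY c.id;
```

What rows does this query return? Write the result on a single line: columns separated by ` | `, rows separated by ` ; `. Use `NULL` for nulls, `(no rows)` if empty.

Chen | 2 ; Liam | 3 ; Wren | 2 ; Noa | 2

LEFT JOIN keeps every customers row; unmatched ones get NULL for orders columns.
Group by customers.id and compute COUNT(o.id). COUNT(col) of an all-NULL group is 0.
  1: ids {3, 4} → COUNT(o.id)=2
  2: ids {1, 6, 9} → COUNT(o.id)=3
  3: ids {5, 7} → COUNT(o.id)=2
  4: ids {2, 8} → COUNT(o.id)=2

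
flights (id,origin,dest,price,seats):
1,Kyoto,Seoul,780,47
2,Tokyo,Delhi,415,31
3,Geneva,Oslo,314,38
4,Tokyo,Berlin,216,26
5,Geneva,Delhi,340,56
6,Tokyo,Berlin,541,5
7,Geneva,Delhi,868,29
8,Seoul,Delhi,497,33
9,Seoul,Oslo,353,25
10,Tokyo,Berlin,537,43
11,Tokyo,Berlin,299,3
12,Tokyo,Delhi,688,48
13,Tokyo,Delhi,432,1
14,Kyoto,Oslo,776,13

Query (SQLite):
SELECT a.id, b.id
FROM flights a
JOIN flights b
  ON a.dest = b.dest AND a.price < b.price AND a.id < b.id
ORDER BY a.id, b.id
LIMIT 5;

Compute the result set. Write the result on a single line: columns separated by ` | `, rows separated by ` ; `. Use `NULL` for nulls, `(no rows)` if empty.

2 | 7 ; 2 | 8 ; 2 | 12 ; 2 | 13 ; 3 | 9

Pairs (a,b) with same dest, a.price < b.price, a.id < b.id.
dest groups: Berlin:{4,6,10,11} Delhi:{2,5,7,8,12,13} Oslo:{3,9,14} Seoul:{1}
Ordered by (a.id, b.id); first 5.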